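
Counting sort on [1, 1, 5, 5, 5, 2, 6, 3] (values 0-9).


Input: [1, 1, 5, 5, 5, 2, 6, 3]
Counts: [0, 2, 1, 1, 0, 3, 1, 0, 0, 0]

Sorted: [1, 1, 2, 3, 5, 5, 5, 6]


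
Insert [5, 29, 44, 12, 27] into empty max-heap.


Insert 5: [5]
Insert 29: [29, 5]
Insert 44: [44, 5, 29]
Insert 12: [44, 12, 29, 5]
Insert 27: [44, 27, 29, 5, 12]

Final heap: [44, 27, 29, 5, 12]


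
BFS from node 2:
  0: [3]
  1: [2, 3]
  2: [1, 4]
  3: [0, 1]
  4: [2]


Visit 2, enqueue [1, 4]
Visit 1, enqueue [3]
Visit 4, enqueue []
Visit 3, enqueue [0]
Visit 0, enqueue []

BFS order: [2, 1, 4, 3, 0]


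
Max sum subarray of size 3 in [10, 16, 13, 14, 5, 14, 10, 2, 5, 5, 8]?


[0:3]: 39
[1:4]: 43
[2:5]: 32
[3:6]: 33
[4:7]: 29
[5:8]: 26
[6:9]: 17
[7:10]: 12
[8:11]: 18

Max: 43 at [1:4]


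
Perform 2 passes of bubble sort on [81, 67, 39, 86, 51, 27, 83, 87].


Initial: [81, 67, 39, 86, 51, 27, 83, 87]
Pass 1: [67, 39, 81, 51, 27, 83, 86, 87] (5 swaps)
Pass 2: [39, 67, 51, 27, 81, 83, 86, 87] (3 swaps)

After 2 passes: [39, 67, 51, 27, 81, 83, 86, 87]


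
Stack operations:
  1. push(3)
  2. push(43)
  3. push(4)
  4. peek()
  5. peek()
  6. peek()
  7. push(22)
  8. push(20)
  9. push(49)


push(3) -> [3]
push(43) -> [3, 43]
push(4) -> [3, 43, 4]
peek()->4
peek()->4
peek()->4
push(22) -> [3, 43, 4, 22]
push(20) -> [3, 43, 4, 22, 20]
push(49) -> [3, 43, 4, 22, 20, 49]

Final stack: [3, 43, 4, 22, 20, 49]


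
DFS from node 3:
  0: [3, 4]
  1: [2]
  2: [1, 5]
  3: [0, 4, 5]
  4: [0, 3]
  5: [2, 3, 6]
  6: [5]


Visit 3, push [5, 4, 0]
Visit 0, push [4]
Visit 4, push []
Visit 5, push [6, 2]
Visit 2, push [1]
Visit 1, push []
Visit 6, push []

DFS order: [3, 0, 4, 5, 2, 1, 6]


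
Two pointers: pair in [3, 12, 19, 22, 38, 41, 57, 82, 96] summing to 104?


lo=0(3)+hi=8(96)=99
lo=1(12)+hi=8(96)=108
lo=1(12)+hi=7(82)=94
lo=2(19)+hi=7(82)=101
lo=3(22)+hi=7(82)=104

Yes: 22+82=104


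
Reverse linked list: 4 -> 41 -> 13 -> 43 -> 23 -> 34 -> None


Step 1: curr=4, set curr.next=prev(None) | reversed so far: 4
Step 2: curr=41, set curr.next=prev(4) | reversed so far: 41 -> 4
Step 3: curr=13, set curr.next=prev(41) | reversed so far: 13 -> 41 -> 4
Step 4: curr=43, set curr.next=prev(13) | reversed so far: 43 -> 13 -> 41 -> 4
Step 5: curr=23, set curr.next=prev(43) | reversed so far: 23 -> 43 -> 13 -> 41 -> 4
Step 6: curr=34, set curr.next=prev(23) | reversed so far: 34 -> 23 -> 43 -> 13 -> 41 -> 4

34 -> 23 -> 43 -> 13 -> 41 -> 4 -> None


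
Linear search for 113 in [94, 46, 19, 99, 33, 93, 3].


i=0: 94!=113
i=1: 46!=113
i=2: 19!=113
i=3: 99!=113
i=4: 33!=113
i=5: 93!=113
i=6: 3!=113

Not found, 7 comps


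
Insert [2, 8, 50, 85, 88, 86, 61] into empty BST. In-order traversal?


Insert 2: root
Insert 8: R from 2
Insert 50: R from 2 -> R from 8
Insert 85: R from 2 -> R from 8 -> R from 50
Insert 88: R from 2 -> R from 8 -> R from 50 -> R from 85
Insert 86: R from 2 -> R from 8 -> R from 50 -> R from 85 -> L from 88
Insert 61: R from 2 -> R from 8 -> R from 50 -> L from 85

In-order: [2, 8, 50, 61, 85, 86, 88]


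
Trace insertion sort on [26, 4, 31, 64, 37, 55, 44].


Initial: [26, 4, 31, 64, 37, 55, 44]
Insert 4: [4, 26, 31, 64, 37, 55, 44]
Insert 31: [4, 26, 31, 64, 37, 55, 44]
Insert 64: [4, 26, 31, 64, 37, 55, 44]
Insert 37: [4, 26, 31, 37, 64, 55, 44]
Insert 55: [4, 26, 31, 37, 55, 64, 44]
Insert 44: [4, 26, 31, 37, 44, 55, 64]

Sorted: [4, 26, 31, 37, 44, 55, 64]


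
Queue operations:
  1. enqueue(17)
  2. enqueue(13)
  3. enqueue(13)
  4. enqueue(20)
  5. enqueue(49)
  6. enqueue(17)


enqueue(17) -> [17]
enqueue(13) -> [17, 13]
enqueue(13) -> [17, 13, 13]
enqueue(20) -> [17, 13, 13, 20]
enqueue(49) -> [17, 13, 13, 20, 49]
enqueue(17) -> [17, 13, 13, 20, 49, 17]

Final queue: [17, 13, 13, 20, 49, 17]


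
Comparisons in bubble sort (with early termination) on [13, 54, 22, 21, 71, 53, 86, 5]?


Algorithm: bubble sort (with early termination)
Input: [13, 54, 22, 21, 71, 53, 86, 5]
Sorted: [5, 13, 21, 22, 53, 54, 71, 86]

28


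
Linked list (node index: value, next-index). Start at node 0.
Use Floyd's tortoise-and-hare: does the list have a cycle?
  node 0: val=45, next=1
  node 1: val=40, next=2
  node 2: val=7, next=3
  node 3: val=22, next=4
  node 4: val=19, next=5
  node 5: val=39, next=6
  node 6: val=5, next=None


Floyd's tortoise (slow, +1) and hare (fast, +2):
  init: slow=0, fast=0
  step 1: slow=1, fast=2
  step 2: slow=2, fast=4
  step 3: slow=3, fast=6
  step 4: fast -> None, no cycle

Cycle: no


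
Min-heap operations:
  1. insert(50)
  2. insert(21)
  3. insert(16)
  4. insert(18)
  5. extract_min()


insert(50) -> [50]
insert(21) -> [21, 50]
insert(16) -> [16, 50, 21]
insert(18) -> [16, 18, 21, 50]
extract_min()->16, [18, 50, 21]

Final heap: [18, 50, 21]


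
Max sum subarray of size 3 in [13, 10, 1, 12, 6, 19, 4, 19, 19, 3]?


[0:3]: 24
[1:4]: 23
[2:5]: 19
[3:6]: 37
[4:7]: 29
[5:8]: 42
[6:9]: 42
[7:10]: 41

Max: 42 at [5:8]


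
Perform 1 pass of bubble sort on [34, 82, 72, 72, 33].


Initial: [34, 82, 72, 72, 33]
Pass 1: [34, 72, 72, 33, 82] (3 swaps)

After 1 pass: [34, 72, 72, 33, 82]


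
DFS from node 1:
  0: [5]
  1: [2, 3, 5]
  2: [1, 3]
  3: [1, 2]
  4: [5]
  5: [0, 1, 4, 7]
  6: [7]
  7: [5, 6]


Visit 1, push [5, 3, 2]
Visit 2, push [3]
Visit 3, push []
Visit 5, push [7, 4, 0]
Visit 0, push []
Visit 4, push []
Visit 7, push [6]
Visit 6, push []

DFS order: [1, 2, 3, 5, 0, 4, 7, 6]


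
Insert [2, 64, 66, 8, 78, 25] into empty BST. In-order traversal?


Insert 2: root
Insert 64: R from 2
Insert 66: R from 2 -> R from 64
Insert 8: R from 2 -> L from 64
Insert 78: R from 2 -> R from 64 -> R from 66
Insert 25: R from 2 -> L from 64 -> R from 8

In-order: [2, 8, 25, 64, 66, 78]


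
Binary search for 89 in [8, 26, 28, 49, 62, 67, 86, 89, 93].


Step 1: lo=0, hi=8, mid=4, val=62
Step 2: lo=5, hi=8, mid=6, val=86
Step 3: lo=7, hi=8, mid=7, val=89

Found at index 7


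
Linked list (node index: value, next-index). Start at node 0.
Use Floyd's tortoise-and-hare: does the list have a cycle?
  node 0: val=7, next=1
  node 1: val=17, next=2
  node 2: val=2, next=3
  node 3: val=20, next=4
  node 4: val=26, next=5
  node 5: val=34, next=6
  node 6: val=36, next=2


Floyd's tortoise (slow, +1) and hare (fast, +2):
  init: slow=0, fast=0
  step 1: slow=1, fast=2
  step 2: slow=2, fast=4
  step 3: slow=3, fast=6
  step 4: slow=4, fast=3
  step 5: slow=5, fast=5
  slow == fast at node 5: cycle detected

Cycle: yes


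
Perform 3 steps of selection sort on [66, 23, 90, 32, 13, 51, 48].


Initial: [66, 23, 90, 32, 13, 51, 48]
Step 1: min=13 at 4
  Swap: [13, 23, 90, 32, 66, 51, 48]
Step 2: min=23 at 1
  Swap: [13, 23, 90, 32, 66, 51, 48]
Step 3: min=32 at 3
  Swap: [13, 23, 32, 90, 66, 51, 48]

After 3 steps: [13, 23, 32, 90, 66, 51, 48]


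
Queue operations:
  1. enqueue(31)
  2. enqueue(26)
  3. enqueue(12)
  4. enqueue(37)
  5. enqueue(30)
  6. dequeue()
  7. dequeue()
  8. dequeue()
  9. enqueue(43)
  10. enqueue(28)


enqueue(31) -> [31]
enqueue(26) -> [31, 26]
enqueue(12) -> [31, 26, 12]
enqueue(37) -> [31, 26, 12, 37]
enqueue(30) -> [31, 26, 12, 37, 30]
dequeue()->31, [26, 12, 37, 30]
dequeue()->26, [12, 37, 30]
dequeue()->12, [37, 30]
enqueue(43) -> [37, 30, 43]
enqueue(28) -> [37, 30, 43, 28]

Final queue: [37, 30, 43, 28]


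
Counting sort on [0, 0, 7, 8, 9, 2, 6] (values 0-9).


Input: [0, 0, 7, 8, 9, 2, 6]
Counts: [2, 0, 1, 0, 0, 0, 1, 1, 1, 1]

Sorted: [0, 0, 2, 6, 7, 8, 9]


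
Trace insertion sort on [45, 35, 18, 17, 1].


Initial: [45, 35, 18, 17, 1]
Insert 35: [35, 45, 18, 17, 1]
Insert 18: [18, 35, 45, 17, 1]
Insert 17: [17, 18, 35, 45, 1]
Insert 1: [1, 17, 18, 35, 45]

Sorted: [1, 17, 18, 35, 45]


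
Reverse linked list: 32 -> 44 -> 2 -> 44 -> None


Step 1: curr=32, set curr.next=prev(None) | reversed so far: 32
Step 2: curr=44, set curr.next=prev(32) | reversed so far: 44 -> 32
Step 3: curr=2, set curr.next=prev(44) | reversed so far: 2 -> 44 -> 32
Step 4: curr=44, set curr.next=prev(2) | reversed so far: 44 -> 2 -> 44 -> 32

44 -> 2 -> 44 -> 32 -> None


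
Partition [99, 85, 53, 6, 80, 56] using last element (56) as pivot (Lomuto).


Pivot: 56
  53 <= 56: swap -> [53, 85, 99, 6, 80, 56]
  6 <= 56: swap -> [53, 6, 99, 85, 80, 56]
Place pivot at 2: [53, 6, 56, 85, 80, 99]

Partitioned: [53, 6, 56, 85, 80, 99]


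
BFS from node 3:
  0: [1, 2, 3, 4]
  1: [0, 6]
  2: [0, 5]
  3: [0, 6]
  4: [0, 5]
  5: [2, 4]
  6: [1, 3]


Visit 3, enqueue [0, 6]
Visit 0, enqueue [1, 2, 4]
Visit 6, enqueue []
Visit 1, enqueue []
Visit 2, enqueue [5]
Visit 4, enqueue []
Visit 5, enqueue []

BFS order: [3, 0, 6, 1, 2, 4, 5]


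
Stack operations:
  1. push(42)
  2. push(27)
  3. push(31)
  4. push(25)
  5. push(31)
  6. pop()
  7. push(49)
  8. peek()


push(42) -> [42]
push(27) -> [42, 27]
push(31) -> [42, 27, 31]
push(25) -> [42, 27, 31, 25]
push(31) -> [42, 27, 31, 25, 31]
pop()->31, [42, 27, 31, 25]
push(49) -> [42, 27, 31, 25, 49]
peek()->49

Final stack: [42, 27, 31, 25, 49]


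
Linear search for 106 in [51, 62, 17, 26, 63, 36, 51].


i=0: 51!=106
i=1: 62!=106
i=2: 17!=106
i=3: 26!=106
i=4: 63!=106
i=5: 36!=106
i=6: 51!=106

Not found, 7 comps


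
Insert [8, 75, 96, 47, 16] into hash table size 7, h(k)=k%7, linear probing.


Insert 8: h=1 -> slot 1
Insert 75: h=5 -> slot 5
Insert 96: h=5, 1 probes -> slot 6
Insert 47: h=5, 2 probes -> slot 0
Insert 16: h=2 -> slot 2

Table: [47, 8, 16, None, None, 75, 96]


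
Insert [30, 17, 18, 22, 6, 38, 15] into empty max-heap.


Insert 30: [30]
Insert 17: [30, 17]
Insert 18: [30, 17, 18]
Insert 22: [30, 22, 18, 17]
Insert 6: [30, 22, 18, 17, 6]
Insert 38: [38, 22, 30, 17, 6, 18]
Insert 15: [38, 22, 30, 17, 6, 18, 15]

Final heap: [38, 22, 30, 17, 6, 18, 15]


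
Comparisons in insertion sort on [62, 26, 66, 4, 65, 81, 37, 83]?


Algorithm: insertion sort
Input: [62, 26, 66, 4, 65, 81, 37, 83]
Sorted: [4, 26, 37, 62, 65, 66, 81, 83]

14


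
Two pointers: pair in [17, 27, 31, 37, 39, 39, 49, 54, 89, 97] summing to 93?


lo=0(17)+hi=9(97)=114
lo=0(17)+hi=8(89)=106
lo=0(17)+hi=7(54)=71
lo=1(27)+hi=7(54)=81
lo=2(31)+hi=7(54)=85
lo=3(37)+hi=7(54)=91
lo=4(39)+hi=7(54)=93

Yes: 39+54=93


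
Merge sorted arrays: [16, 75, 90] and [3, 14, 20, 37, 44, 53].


Take 3 from B
Take 14 from B
Take 16 from A
Take 20 from B
Take 37 from B
Take 44 from B
Take 53 from B

Merged: [3, 14, 16, 20, 37, 44, 53, 75, 90]


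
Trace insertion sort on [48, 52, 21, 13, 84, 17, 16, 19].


Initial: [48, 52, 21, 13, 84, 17, 16, 19]
Insert 52: [48, 52, 21, 13, 84, 17, 16, 19]
Insert 21: [21, 48, 52, 13, 84, 17, 16, 19]
Insert 13: [13, 21, 48, 52, 84, 17, 16, 19]
Insert 84: [13, 21, 48, 52, 84, 17, 16, 19]
Insert 17: [13, 17, 21, 48, 52, 84, 16, 19]
Insert 16: [13, 16, 17, 21, 48, 52, 84, 19]
Insert 19: [13, 16, 17, 19, 21, 48, 52, 84]

Sorted: [13, 16, 17, 19, 21, 48, 52, 84]


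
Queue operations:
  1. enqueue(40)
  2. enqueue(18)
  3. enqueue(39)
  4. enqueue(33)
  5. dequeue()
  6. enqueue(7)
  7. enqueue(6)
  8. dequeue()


enqueue(40) -> [40]
enqueue(18) -> [40, 18]
enqueue(39) -> [40, 18, 39]
enqueue(33) -> [40, 18, 39, 33]
dequeue()->40, [18, 39, 33]
enqueue(7) -> [18, 39, 33, 7]
enqueue(6) -> [18, 39, 33, 7, 6]
dequeue()->18, [39, 33, 7, 6]

Final queue: [39, 33, 7, 6]


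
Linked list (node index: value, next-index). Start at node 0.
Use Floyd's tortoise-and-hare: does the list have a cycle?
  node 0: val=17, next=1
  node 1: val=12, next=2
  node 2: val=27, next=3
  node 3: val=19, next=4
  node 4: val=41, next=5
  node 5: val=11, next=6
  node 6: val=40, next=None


Floyd's tortoise (slow, +1) and hare (fast, +2):
  init: slow=0, fast=0
  step 1: slow=1, fast=2
  step 2: slow=2, fast=4
  step 3: slow=3, fast=6
  step 4: fast -> None, no cycle

Cycle: no


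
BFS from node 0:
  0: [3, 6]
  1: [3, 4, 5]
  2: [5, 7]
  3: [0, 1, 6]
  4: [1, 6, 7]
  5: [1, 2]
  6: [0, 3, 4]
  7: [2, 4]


Visit 0, enqueue [3, 6]
Visit 3, enqueue [1]
Visit 6, enqueue [4]
Visit 1, enqueue [5]
Visit 4, enqueue [7]
Visit 5, enqueue [2]
Visit 7, enqueue []
Visit 2, enqueue []

BFS order: [0, 3, 6, 1, 4, 5, 7, 2]


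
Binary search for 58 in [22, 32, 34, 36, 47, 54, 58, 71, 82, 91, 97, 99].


Step 1: lo=0, hi=11, mid=5, val=54
Step 2: lo=6, hi=11, mid=8, val=82
Step 3: lo=6, hi=7, mid=6, val=58

Found at index 6


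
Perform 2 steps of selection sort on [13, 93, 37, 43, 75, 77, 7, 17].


Initial: [13, 93, 37, 43, 75, 77, 7, 17]
Step 1: min=7 at 6
  Swap: [7, 93, 37, 43, 75, 77, 13, 17]
Step 2: min=13 at 6
  Swap: [7, 13, 37, 43, 75, 77, 93, 17]

After 2 steps: [7, 13, 37, 43, 75, 77, 93, 17]


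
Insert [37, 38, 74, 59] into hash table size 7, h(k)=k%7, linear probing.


Insert 37: h=2 -> slot 2
Insert 38: h=3 -> slot 3
Insert 74: h=4 -> slot 4
Insert 59: h=3, 2 probes -> slot 5

Table: [None, None, 37, 38, 74, 59, None]


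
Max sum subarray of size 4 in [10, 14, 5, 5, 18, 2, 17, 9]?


[0:4]: 34
[1:5]: 42
[2:6]: 30
[3:7]: 42
[4:8]: 46

Max: 46 at [4:8]


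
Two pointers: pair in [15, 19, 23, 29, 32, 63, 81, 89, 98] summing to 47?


lo=0(15)+hi=8(98)=113
lo=0(15)+hi=7(89)=104
lo=0(15)+hi=6(81)=96
lo=0(15)+hi=5(63)=78
lo=0(15)+hi=4(32)=47

Yes: 15+32=47


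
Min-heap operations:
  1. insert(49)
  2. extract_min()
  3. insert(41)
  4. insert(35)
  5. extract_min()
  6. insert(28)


insert(49) -> [49]
extract_min()->49, []
insert(41) -> [41]
insert(35) -> [35, 41]
extract_min()->35, [41]
insert(28) -> [28, 41]

Final heap: [28, 41]


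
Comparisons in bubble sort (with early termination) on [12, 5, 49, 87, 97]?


Algorithm: bubble sort (with early termination)
Input: [12, 5, 49, 87, 97]
Sorted: [5, 12, 49, 87, 97]

7


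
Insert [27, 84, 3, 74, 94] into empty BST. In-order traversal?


Insert 27: root
Insert 84: R from 27
Insert 3: L from 27
Insert 74: R from 27 -> L from 84
Insert 94: R from 27 -> R from 84

In-order: [3, 27, 74, 84, 94]


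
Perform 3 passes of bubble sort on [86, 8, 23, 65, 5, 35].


Initial: [86, 8, 23, 65, 5, 35]
Pass 1: [8, 23, 65, 5, 35, 86] (5 swaps)
Pass 2: [8, 23, 5, 35, 65, 86] (2 swaps)
Pass 3: [8, 5, 23, 35, 65, 86] (1 swaps)

After 3 passes: [8, 5, 23, 35, 65, 86]


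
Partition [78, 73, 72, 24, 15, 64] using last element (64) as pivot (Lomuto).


Pivot: 64
  24 <= 64: swap -> [24, 73, 72, 78, 15, 64]
  15 <= 64: swap -> [24, 15, 72, 78, 73, 64]
Place pivot at 2: [24, 15, 64, 78, 73, 72]

Partitioned: [24, 15, 64, 78, 73, 72]


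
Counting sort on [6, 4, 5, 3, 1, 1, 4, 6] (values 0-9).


Input: [6, 4, 5, 3, 1, 1, 4, 6]
Counts: [0, 2, 0, 1, 2, 1, 2, 0, 0, 0]

Sorted: [1, 1, 3, 4, 4, 5, 6, 6]


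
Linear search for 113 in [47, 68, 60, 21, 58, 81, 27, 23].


i=0: 47!=113
i=1: 68!=113
i=2: 60!=113
i=3: 21!=113
i=4: 58!=113
i=5: 81!=113
i=6: 27!=113
i=7: 23!=113

Not found, 8 comps


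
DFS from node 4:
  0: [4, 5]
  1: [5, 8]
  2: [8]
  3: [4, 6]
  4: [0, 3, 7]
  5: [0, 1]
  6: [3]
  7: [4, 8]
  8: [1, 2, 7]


Visit 4, push [7, 3, 0]
Visit 0, push [5]
Visit 5, push [1]
Visit 1, push [8]
Visit 8, push [7, 2]
Visit 2, push []
Visit 7, push []
Visit 3, push [6]
Visit 6, push []

DFS order: [4, 0, 5, 1, 8, 2, 7, 3, 6]


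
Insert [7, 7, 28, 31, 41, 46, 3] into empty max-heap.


Insert 7: [7]
Insert 7: [7, 7]
Insert 28: [28, 7, 7]
Insert 31: [31, 28, 7, 7]
Insert 41: [41, 31, 7, 7, 28]
Insert 46: [46, 31, 41, 7, 28, 7]
Insert 3: [46, 31, 41, 7, 28, 7, 3]

Final heap: [46, 31, 41, 7, 28, 7, 3]


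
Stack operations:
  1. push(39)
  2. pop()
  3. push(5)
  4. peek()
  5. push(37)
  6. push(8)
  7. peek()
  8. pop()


push(39) -> [39]
pop()->39, []
push(5) -> [5]
peek()->5
push(37) -> [5, 37]
push(8) -> [5, 37, 8]
peek()->8
pop()->8, [5, 37]

Final stack: [5, 37]


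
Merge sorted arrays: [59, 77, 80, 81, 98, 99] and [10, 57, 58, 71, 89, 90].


Take 10 from B
Take 57 from B
Take 58 from B
Take 59 from A
Take 71 from B
Take 77 from A
Take 80 from A
Take 81 from A
Take 89 from B
Take 90 from B

Merged: [10, 57, 58, 59, 71, 77, 80, 81, 89, 90, 98, 99]


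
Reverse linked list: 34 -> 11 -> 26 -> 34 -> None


Step 1: curr=34, set curr.next=prev(None) | reversed so far: 34
Step 2: curr=11, set curr.next=prev(34) | reversed so far: 11 -> 34
Step 3: curr=26, set curr.next=prev(11) | reversed so far: 26 -> 11 -> 34
Step 4: curr=34, set curr.next=prev(26) | reversed so far: 34 -> 26 -> 11 -> 34

34 -> 26 -> 11 -> 34 -> None


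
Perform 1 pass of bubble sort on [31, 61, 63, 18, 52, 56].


Initial: [31, 61, 63, 18, 52, 56]
Pass 1: [31, 61, 18, 52, 56, 63] (3 swaps)

After 1 pass: [31, 61, 18, 52, 56, 63]


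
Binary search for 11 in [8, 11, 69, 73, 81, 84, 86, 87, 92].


Step 1: lo=0, hi=8, mid=4, val=81
Step 2: lo=0, hi=3, mid=1, val=11

Found at index 1


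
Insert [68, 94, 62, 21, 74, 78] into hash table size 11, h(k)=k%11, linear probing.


Insert 68: h=2 -> slot 2
Insert 94: h=6 -> slot 6
Insert 62: h=7 -> slot 7
Insert 21: h=10 -> slot 10
Insert 74: h=8 -> slot 8
Insert 78: h=1 -> slot 1

Table: [None, 78, 68, None, None, None, 94, 62, 74, None, 21]


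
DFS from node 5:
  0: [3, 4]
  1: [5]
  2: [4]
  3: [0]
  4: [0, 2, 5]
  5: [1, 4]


Visit 5, push [4, 1]
Visit 1, push []
Visit 4, push [2, 0]
Visit 0, push [3]
Visit 3, push []
Visit 2, push []

DFS order: [5, 1, 4, 0, 3, 2]


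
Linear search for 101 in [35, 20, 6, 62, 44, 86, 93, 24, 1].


i=0: 35!=101
i=1: 20!=101
i=2: 6!=101
i=3: 62!=101
i=4: 44!=101
i=5: 86!=101
i=6: 93!=101
i=7: 24!=101
i=8: 1!=101

Not found, 9 comps


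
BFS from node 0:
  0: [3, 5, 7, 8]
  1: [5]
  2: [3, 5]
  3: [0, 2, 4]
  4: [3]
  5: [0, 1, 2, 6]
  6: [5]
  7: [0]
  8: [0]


Visit 0, enqueue [3, 5, 7, 8]
Visit 3, enqueue [2, 4]
Visit 5, enqueue [1, 6]
Visit 7, enqueue []
Visit 8, enqueue []
Visit 2, enqueue []
Visit 4, enqueue []
Visit 1, enqueue []
Visit 6, enqueue []

BFS order: [0, 3, 5, 7, 8, 2, 4, 1, 6]


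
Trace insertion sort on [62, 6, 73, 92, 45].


Initial: [62, 6, 73, 92, 45]
Insert 6: [6, 62, 73, 92, 45]
Insert 73: [6, 62, 73, 92, 45]
Insert 92: [6, 62, 73, 92, 45]
Insert 45: [6, 45, 62, 73, 92]

Sorted: [6, 45, 62, 73, 92]


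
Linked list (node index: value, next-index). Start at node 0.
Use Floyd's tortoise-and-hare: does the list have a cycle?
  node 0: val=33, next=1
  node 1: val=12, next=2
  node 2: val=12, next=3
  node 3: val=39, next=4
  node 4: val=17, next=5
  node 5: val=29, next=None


Floyd's tortoise (slow, +1) and hare (fast, +2):
  init: slow=0, fast=0
  step 1: slow=1, fast=2
  step 2: slow=2, fast=4
  step 3: fast 4->5->None, no cycle

Cycle: no


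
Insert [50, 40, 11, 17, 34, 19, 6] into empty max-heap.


Insert 50: [50]
Insert 40: [50, 40]
Insert 11: [50, 40, 11]
Insert 17: [50, 40, 11, 17]
Insert 34: [50, 40, 11, 17, 34]
Insert 19: [50, 40, 19, 17, 34, 11]
Insert 6: [50, 40, 19, 17, 34, 11, 6]

Final heap: [50, 40, 19, 17, 34, 11, 6]


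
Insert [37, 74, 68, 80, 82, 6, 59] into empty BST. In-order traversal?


Insert 37: root
Insert 74: R from 37
Insert 68: R from 37 -> L from 74
Insert 80: R from 37 -> R from 74
Insert 82: R from 37 -> R from 74 -> R from 80
Insert 6: L from 37
Insert 59: R from 37 -> L from 74 -> L from 68

In-order: [6, 37, 59, 68, 74, 80, 82]


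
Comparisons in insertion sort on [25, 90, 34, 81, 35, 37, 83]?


Algorithm: insertion sort
Input: [25, 90, 34, 81, 35, 37, 83]
Sorted: [25, 34, 35, 37, 81, 83, 90]

13


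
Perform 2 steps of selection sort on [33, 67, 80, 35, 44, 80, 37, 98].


Initial: [33, 67, 80, 35, 44, 80, 37, 98]
Step 1: min=33 at 0
  Swap: [33, 67, 80, 35, 44, 80, 37, 98]
Step 2: min=35 at 3
  Swap: [33, 35, 80, 67, 44, 80, 37, 98]

After 2 steps: [33, 35, 80, 67, 44, 80, 37, 98]


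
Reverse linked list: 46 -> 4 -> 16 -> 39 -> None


Step 1: curr=46, set curr.next=prev(None) | reversed so far: 46
Step 2: curr=4, set curr.next=prev(46) | reversed so far: 4 -> 46
Step 3: curr=16, set curr.next=prev(4) | reversed so far: 16 -> 4 -> 46
Step 4: curr=39, set curr.next=prev(16) | reversed so far: 39 -> 16 -> 4 -> 46

39 -> 16 -> 4 -> 46 -> None


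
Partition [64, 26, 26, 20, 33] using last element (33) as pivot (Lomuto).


Pivot: 33
  26 <= 33: swap -> [26, 64, 26, 20, 33]
  26 <= 33: swap -> [26, 26, 64, 20, 33]
  20 <= 33: swap -> [26, 26, 20, 64, 33]
Place pivot at 3: [26, 26, 20, 33, 64]

Partitioned: [26, 26, 20, 33, 64]


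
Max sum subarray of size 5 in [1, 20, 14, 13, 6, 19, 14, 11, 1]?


[0:5]: 54
[1:6]: 72
[2:7]: 66
[3:8]: 63
[4:9]: 51

Max: 72 at [1:6]


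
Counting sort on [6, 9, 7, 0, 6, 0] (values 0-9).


Input: [6, 9, 7, 0, 6, 0]
Counts: [2, 0, 0, 0, 0, 0, 2, 1, 0, 1]

Sorted: [0, 0, 6, 6, 7, 9]


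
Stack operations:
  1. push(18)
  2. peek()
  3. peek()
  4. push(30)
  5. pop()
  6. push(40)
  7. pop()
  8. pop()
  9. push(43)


push(18) -> [18]
peek()->18
peek()->18
push(30) -> [18, 30]
pop()->30, [18]
push(40) -> [18, 40]
pop()->40, [18]
pop()->18, []
push(43) -> [43]

Final stack: [43]


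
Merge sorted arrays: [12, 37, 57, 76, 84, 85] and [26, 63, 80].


Take 12 from A
Take 26 from B
Take 37 from A
Take 57 from A
Take 63 from B
Take 76 from A
Take 80 from B

Merged: [12, 26, 37, 57, 63, 76, 80, 84, 85]


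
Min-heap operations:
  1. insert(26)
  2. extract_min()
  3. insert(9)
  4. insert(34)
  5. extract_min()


insert(26) -> [26]
extract_min()->26, []
insert(9) -> [9]
insert(34) -> [9, 34]
extract_min()->9, [34]

Final heap: [34]


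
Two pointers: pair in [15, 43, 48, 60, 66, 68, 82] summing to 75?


lo=0(15)+hi=6(82)=97
lo=0(15)+hi=5(68)=83
lo=0(15)+hi=4(66)=81
lo=0(15)+hi=3(60)=75

Yes: 15+60=75


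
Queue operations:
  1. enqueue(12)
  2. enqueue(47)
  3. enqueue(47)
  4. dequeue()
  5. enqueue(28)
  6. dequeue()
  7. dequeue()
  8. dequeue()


enqueue(12) -> [12]
enqueue(47) -> [12, 47]
enqueue(47) -> [12, 47, 47]
dequeue()->12, [47, 47]
enqueue(28) -> [47, 47, 28]
dequeue()->47, [47, 28]
dequeue()->47, [28]
dequeue()->28, []

Final queue: []


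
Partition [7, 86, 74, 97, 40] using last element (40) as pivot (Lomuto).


Pivot: 40
  7 <= 40: advance i (no swap)
Place pivot at 1: [7, 40, 74, 97, 86]

Partitioned: [7, 40, 74, 97, 86]


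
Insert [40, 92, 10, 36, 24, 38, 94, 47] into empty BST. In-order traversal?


Insert 40: root
Insert 92: R from 40
Insert 10: L from 40
Insert 36: L from 40 -> R from 10
Insert 24: L from 40 -> R from 10 -> L from 36
Insert 38: L from 40 -> R from 10 -> R from 36
Insert 94: R from 40 -> R from 92
Insert 47: R from 40 -> L from 92

In-order: [10, 24, 36, 38, 40, 47, 92, 94]


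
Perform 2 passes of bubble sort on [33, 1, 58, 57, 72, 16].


Initial: [33, 1, 58, 57, 72, 16]
Pass 1: [1, 33, 57, 58, 16, 72] (3 swaps)
Pass 2: [1, 33, 57, 16, 58, 72] (1 swaps)

After 2 passes: [1, 33, 57, 16, 58, 72]


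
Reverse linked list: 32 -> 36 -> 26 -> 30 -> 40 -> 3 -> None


Step 1: curr=32, set curr.next=prev(None) | reversed so far: 32
Step 2: curr=36, set curr.next=prev(32) | reversed so far: 36 -> 32
Step 3: curr=26, set curr.next=prev(36) | reversed so far: 26 -> 36 -> 32
Step 4: curr=30, set curr.next=prev(26) | reversed so far: 30 -> 26 -> 36 -> 32
Step 5: curr=40, set curr.next=prev(30) | reversed so far: 40 -> 30 -> 26 -> 36 -> 32
Step 6: curr=3, set curr.next=prev(40) | reversed so far: 3 -> 40 -> 30 -> 26 -> 36 -> 32

3 -> 40 -> 30 -> 26 -> 36 -> 32 -> None


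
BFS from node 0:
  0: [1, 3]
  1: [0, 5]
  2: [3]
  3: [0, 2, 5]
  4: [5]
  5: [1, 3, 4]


Visit 0, enqueue [1, 3]
Visit 1, enqueue [5]
Visit 3, enqueue [2]
Visit 5, enqueue [4]
Visit 2, enqueue []
Visit 4, enqueue []

BFS order: [0, 1, 3, 5, 2, 4]


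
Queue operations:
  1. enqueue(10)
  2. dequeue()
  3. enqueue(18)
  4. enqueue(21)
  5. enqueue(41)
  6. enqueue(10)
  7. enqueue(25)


enqueue(10) -> [10]
dequeue()->10, []
enqueue(18) -> [18]
enqueue(21) -> [18, 21]
enqueue(41) -> [18, 21, 41]
enqueue(10) -> [18, 21, 41, 10]
enqueue(25) -> [18, 21, 41, 10, 25]

Final queue: [18, 21, 41, 10, 25]


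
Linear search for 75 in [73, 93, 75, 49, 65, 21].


i=0: 73!=75
i=1: 93!=75
i=2: 75==75 found!

Found at 2, 3 comps


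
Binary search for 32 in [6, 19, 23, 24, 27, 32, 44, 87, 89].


Step 1: lo=0, hi=8, mid=4, val=27
Step 2: lo=5, hi=8, mid=6, val=44
Step 3: lo=5, hi=5, mid=5, val=32

Found at index 5


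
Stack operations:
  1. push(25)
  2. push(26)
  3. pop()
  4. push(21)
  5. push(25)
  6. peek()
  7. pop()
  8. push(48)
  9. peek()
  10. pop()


push(25) -> [25]
push(26) -> [25, 26]
pop()->26, [25]
push(21) -> [25, 21]
push(25) -> [25, 21, 25]
peek()->25
pop()->25, [25, 21]
push(48) -> [25, 21, 48]
peek()->48
pop()->48, [25, 21]

Final stack: [25, 21]


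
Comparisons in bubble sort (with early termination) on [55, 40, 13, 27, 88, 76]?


Algorithm: bubble sort (with early termination)
Input: [55, 40, 13, 27, 88, 76]
Sorted: [13, 27, 40, 55, 76, 88]

12


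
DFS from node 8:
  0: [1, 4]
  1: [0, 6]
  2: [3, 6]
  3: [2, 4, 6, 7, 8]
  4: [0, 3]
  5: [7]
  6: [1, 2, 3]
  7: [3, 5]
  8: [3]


Visit 8, push [3]
Visit 3, push [7, 6, 4, 2]
Visit 2, push [6]
Visit 6, push [1]
Visit 1, push [0]
Visit 0, push [4]
Visit 4, push []
Visit 7, push [5]
Visit 5, push []

DFS order: [8, 3, 2, 6, 1, 0, 4, 7, 5]


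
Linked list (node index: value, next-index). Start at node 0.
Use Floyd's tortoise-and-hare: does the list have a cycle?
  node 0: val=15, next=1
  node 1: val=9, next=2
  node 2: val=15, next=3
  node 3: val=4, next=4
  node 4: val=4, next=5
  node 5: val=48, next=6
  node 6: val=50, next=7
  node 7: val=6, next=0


Floyd's tortoise (slow, +1) and hare (fast, +2):
  init: slow=0, fast=0
  step 1: slow=1, fast=2
  step 2: slow=2, fast=4
  step 3: slow=3, fast=6
  step 4: slow=4, fast=0
  step 5: slow=5, fast=2
  step 6: slow=6, fast=4
  step 7: slow=7, fast=6
  step 8: slow=0, fast=0
  slow == fast at node 0: cycle detected

Cycle: yes


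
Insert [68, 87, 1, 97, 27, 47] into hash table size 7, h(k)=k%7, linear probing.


Insert 68: h=5 -> slot 5
Insert 87: h=3 -> slot 3
Insert 1: h=1 -> slot 1
Insert 97: h=6 -> slot 6
Insert 27: h=6, 1 probes -> slot 0
Insert 47: h=5, 4 probes -> slot 2

Table: [27, 1, 47, 87, None, 68, 97]


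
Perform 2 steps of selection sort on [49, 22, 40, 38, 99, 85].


Initial: [49, 22, 40, 38, 99, 85]
Step 1: min=22 at 1
  Swap: [22, 49, 40, 38, 99, 85]
Step 2: min=38 at 3
  Swap: [22, 38, 40, 49, 99, 85]

After 2 steps: [22, 38, 40, 49, 99, 85]


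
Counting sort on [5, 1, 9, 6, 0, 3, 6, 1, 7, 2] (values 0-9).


Input: [5, 1, 9, 6, 0, 3, 6, 1, 7, 2]
Counts: [1, 2, 1, 1, 0, 1, 2, 1, 0, 1]

Sorted: [0, 1, 1, 2, 3, 5, 6, 6, 7, 9]


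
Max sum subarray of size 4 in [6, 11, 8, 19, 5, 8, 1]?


[0:4]: 44
[1:5]: 43
[2:6]: 40
[3:7]: 33

Max: 44 at [0:4]


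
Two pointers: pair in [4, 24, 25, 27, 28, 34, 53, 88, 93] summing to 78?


lo=0(4)+hi=8(93)=97
lo=0(4)+hi=7(88)=92
lo=0(4)+hi=6(53)=57
lo=1(24)+hi=6(53)=77
lo=2(25)+hi=6(53)=78

Yes: 25+53=78


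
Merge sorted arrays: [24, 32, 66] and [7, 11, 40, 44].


Take 7 from B
Take 11 from B
Take 24 from A
Take 32 from A
Take 40 from B
Take 44 from B

Merged: [7, 11, 24, 32, 40, 44, 66]


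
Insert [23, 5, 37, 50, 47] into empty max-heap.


Insert 23: [23]
Insert 5: [23, 5]
Insert 37: [37, 5, 23]
Insert 50: [50, 37, 23, 5]
Insert 47: [50, 47, 23, 5, 37]

Final heap: [50, 47, 23, 5, 37]


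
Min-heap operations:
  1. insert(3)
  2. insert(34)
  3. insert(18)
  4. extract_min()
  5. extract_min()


insert(3) -> [3]
insert(34) -> [3, 34]
insert(18) -> [3, 34, 18]
extract_min()->3, [18, 34]
extract_min()->18, [34]

Final heap: [34]


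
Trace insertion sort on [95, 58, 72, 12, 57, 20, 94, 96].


Initial: [95, 58, 72, 12, 57, 20, 94, 96]
Insert 58: [58, 95, 72, 12, 57, 20, 94, 96]
Insert 72: [58, 72, 95, 12, 57, 20, 94, 96]
Insert 12: [12, 58, 72, 95, 57, 20, 94, 96]
Insert 57: [12, 57, 58, 72, 95, 20, 94, 96]
Insert 20: [12, 20, 57, 58, 72, 95, 94, 96]
Insert 94: [12, 20, 57, 58, 72, 94, 95, 96]
Insert 96: [12, 20, 57, 58, 72, 94, 95, 96]

Sorted: [12, 20, 57, 58, 72, 94, 95, 96]


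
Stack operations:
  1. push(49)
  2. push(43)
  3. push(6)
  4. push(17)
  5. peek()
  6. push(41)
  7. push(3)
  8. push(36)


push(49) -> [49]
push(43) -> [49, 43]
push(6) -> [49, 43, 6]
push(17) -> [49, 43, 6, 17]
peek()->17
push(41) -> [49, 43, 6, 17, 41]
push(3) -> [49, 43, 6, 17, 41, 3]
push(36) -> [49, 43, 6, 17, 41, 3, 36]

Final stack: [49, 43, 6, 17, 41, 3, 36]


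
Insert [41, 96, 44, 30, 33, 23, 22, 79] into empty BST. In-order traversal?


Insert 41: root
Insert 96: R from 41
Insert 44: R from 41 -> L from 96
Insert 30: L from 41
Insert 33: L from 41 -> R from 30
Insert 23: L from 41 -> L from 30
Insert 22: L from 41 -> L from 30 -> L from 23
Insert 79: R from 41 -> L from 96 -> R from 44

In-order: [22, 23, 30, 33, 41, 44, 79, 96]


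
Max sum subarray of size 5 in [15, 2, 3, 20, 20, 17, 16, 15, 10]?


[0:5]: 60
[1:6]: 62
[2:7]: 76
[3:8]: 88
[4:9]: 78

Max: 88 at [3:8]


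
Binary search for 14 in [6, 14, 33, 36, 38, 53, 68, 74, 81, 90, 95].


Step 1: lo=0, hi=10, mid=5, val=53
Step 2: lo=0, hi=4, mid=2, val=33
Step 3: lo=0, hi=1, mid=0, val=6
Step 4: lo=1, hi=1, mid=1, val=14

Found at index 1


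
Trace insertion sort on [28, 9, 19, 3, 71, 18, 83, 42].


Initial: [28, 9, 19, 3, 71, 18, 83, 42]
Insert 9: [9, 28, 19, 3, 71, 18, 83, 42]
Insert 19: [9, 19, 28, 3, 71, 18, 83, 42]
Insert 3: [3, 9, 19, 28, 71, 18, 83, 42]
Insert 71: [3, 9, 19, 28, 71, 18, 83, 42]
Insert 18: [3, 9, 18, 19, 28, 71, 83, 42]
Insert 83: [3, 9, 18, 19, 28, 71, 83, 42]
Insert 42: [3, 9, 18, 19, 28, 42, 71, 83]

Sorted: [3, 9, 18, 19, 28, 42, 71, 83]


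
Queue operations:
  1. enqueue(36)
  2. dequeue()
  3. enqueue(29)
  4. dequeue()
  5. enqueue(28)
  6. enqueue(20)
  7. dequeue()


enqueue(36) -> [36]
dequeue()->36, []
enqueue(29) -> [29]
dequeue()->29, []
enqueue(28) -> [28]
enqueue(20) -> [28, 20]
dequeue()->28, [20]

Final queue: [20]


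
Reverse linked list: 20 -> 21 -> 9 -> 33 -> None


Step 1: curr=20, set curr.next=prev(None) | reversed so far: 20
Step 2: curr=21, set curr.next=prev(20) | reversed so far: 21 -> 20
Step 3: curr=9, set curr.next=prev(21) | reversed so far: 9 -> 21 -> 20
Step 4: curr=33, set curr.next=prev(9) | reversed so far: 33 -> 9 -> 21 -> 20

33 -> 9 -> 21 -> 20 -> None


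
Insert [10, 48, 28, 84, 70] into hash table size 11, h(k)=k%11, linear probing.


Insert 10: h=10 -> slot 10
Insert 48: h=4 -> slot 4
Insert 28: h=6 -> slot 6
Insert 84: h=7 -> slot 7
Insert 70: h=4, 1 probes -> slot 5

Table: [None, None, None, None, 48, 70, 28, 84, None, None, 10]


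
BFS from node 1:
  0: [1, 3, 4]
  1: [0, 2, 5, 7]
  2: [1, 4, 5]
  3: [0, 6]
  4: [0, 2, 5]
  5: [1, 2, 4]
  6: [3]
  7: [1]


Visit 1, enqueue [0, 2, 5, 7]
Visit 0, enqueue [3, 4]
Visit 2, enqueue []
Visit 5, enqueue []
Visit 7, enqueue []
Visit 3, enqueue [6]
Visit 4, enqueue []
Visit 6, enqueue []

BFS order: [1, 0, 2, 5, 7, 3, 4, 6]


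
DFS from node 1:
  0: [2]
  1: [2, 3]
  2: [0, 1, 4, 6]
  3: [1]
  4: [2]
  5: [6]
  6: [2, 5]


Visit 1, push [3, 2]
Visit 2, push [6, 4, 0]
Visit 0, push []
Visit 4, push []
Visit 6, push [5]
Visit 5, push []
Visit 3, push []

DFS order: [1, 2, 0, 4, 6, 5, 3]


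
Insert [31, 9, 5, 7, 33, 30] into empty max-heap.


Insert 31: [31]
Insert 9: [31, 9]
Insert 5: [31, 9, 5]
Insert 7: [31, 9, 5, 7]
Insert 33: [33, 31, 5, 7, 9]
Insert 30: [33, 31, 30, 7, 9, 5]

Final heap: [33, 31, 30, 7, 9, 5]


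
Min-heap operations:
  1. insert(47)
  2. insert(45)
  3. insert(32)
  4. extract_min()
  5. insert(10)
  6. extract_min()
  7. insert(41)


insert(47) -> [47]
insert(45) -> [45, 47]
insert(32) -> [32, 47, 45]
extract_min()->32, [45, 47]
insert(10) -> [10, 47, 45]
extract_min()->10, [45, 47]
insert(41) -> [41, 47, 45]

Final heap: [41, 47, 45]


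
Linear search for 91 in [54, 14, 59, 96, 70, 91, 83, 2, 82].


i=0: 54!=91
i=1: 14!=91
i=2: 59!=91
i=3: 96!=91
i=4: 70!=91
i=5: 91==91 found!

Found at 5, 6 comps


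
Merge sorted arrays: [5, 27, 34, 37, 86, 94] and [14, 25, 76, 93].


Take 5 from A
Take 14 from B
Take 25 from B
Take 27 from A
Take 34 from A
Take 37 from A
Take 76 from B
Take 86 from A
Take 93 from B

Merged: [5, 14, 25, 27, 34, 37, 76, 86, 93, 94]


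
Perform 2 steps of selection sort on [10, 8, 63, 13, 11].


Initial: [10, 8, 63, 13, 11]
Step 1: min=8 at 1
  Swap: [8, 10, 63, 13, 11]
Step 2: min=10 at 1
  Swap: [8, 10, 63, 13, 11]

After 2 steps: [8, 10, 63, 13, 11]


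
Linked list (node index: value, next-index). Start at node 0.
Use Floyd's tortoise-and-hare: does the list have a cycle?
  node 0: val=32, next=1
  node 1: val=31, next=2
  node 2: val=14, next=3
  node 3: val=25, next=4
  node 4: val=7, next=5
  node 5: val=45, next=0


Floyd's tortoise (slow, +1) and hare (fast, +2):
  init: slow=0, fast=0
  step 1: slow=1, fast=2
  step 2: slow=2, fast=4
  step 3: slow=3, fast=0
  step 4: slow=4, fast=2
  step 5: slow=5, fast=4
  step 6: slow=0, fast=0
  slow == fast at node 0: cycle detected

Cycle: yes


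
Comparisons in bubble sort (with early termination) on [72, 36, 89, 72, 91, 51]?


Algorithm: bubble sort (with early termination)
Input: [72, 36, 89, 72, 91, 51]
Sorted: [36, 51, 72, 72, 89, 91]

15


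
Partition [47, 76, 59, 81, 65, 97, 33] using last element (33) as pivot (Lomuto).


Pivot: 33
Place pivot at 0: [33, 76, 59, 81, 65, 97, 47]

Partitioned: [33, 76, 59, 81, 65, 97, 47]


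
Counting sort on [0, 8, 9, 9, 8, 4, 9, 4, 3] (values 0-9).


Input: [0, 8, 9, 9, 8, 4, 9, 4, 3]
Counts: [1, 0, 0, 1, 2, 0, 0, 0, 2, 3]

Sorted: [0, 3, 4, 4, 8, 8, 9, 9, 9]


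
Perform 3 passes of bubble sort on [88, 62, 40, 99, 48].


Initial: [88, 62, 40, 99, 48]
Pass 1: [62, 40, 88, 48, 99] (3 swaps)
Pass 2: [40, 62, 48, 88, 99] (2 swaps)
Pass 3: [40, 48, 62, 88, 99] (1 swaps)

After 3 passes: [40, 48, 62, 88, 99]


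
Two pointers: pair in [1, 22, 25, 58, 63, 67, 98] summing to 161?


lo=0(1)+hi=6(98)=99
lo=1(22)+hi=6(98)=120
lo=2(25)+hi=6(98)=123
lo=3(58)+hi=6(98)=156
lo=4(63)+hi=6(98)=161

Yes: 63+98=161


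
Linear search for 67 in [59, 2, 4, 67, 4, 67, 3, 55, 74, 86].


i=0: 59!=67
i=1: 2!=67
i=2: 4!=67
i=3: 67==67 found!

Found at 3, 4 comps


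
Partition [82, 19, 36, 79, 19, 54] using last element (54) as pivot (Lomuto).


Pivot: 54
  19 <= 54: swap -> [19, 82, 36, 79, 19, 54]
  36 <= 54: swap -> [19, 36, 82, 79, 19, 54]
  19 <= 54: swap -> [19, 36, 19, 79, 82, 54]
Place pivot at 3: [19, 36, 19, 54, 82, 79]

Partitioned: [19, 36, 19, 54, 82, 79]


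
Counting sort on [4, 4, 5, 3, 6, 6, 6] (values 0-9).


Input: [4, 4, 5, 3, 6, 6, 6]
Counts: [0, 0, 0, 1, 2, 1, 3, 0, 0, 0]

Sorted: [3, 4, 4, 5, 6, 6, 6]


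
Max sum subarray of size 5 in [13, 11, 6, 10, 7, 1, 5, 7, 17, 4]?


[0:5]: 47
[1:6]: 35
[2:7]: 29
[3:8]: 30
[4:9]: 37
[5:10]: 34

Max: 47 at [0:5]


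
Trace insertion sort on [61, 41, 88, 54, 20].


Initial: [61, 41, 88, 54, 20]
Insert 41: [41, 61, 88, 54, 20]
Insert 88: [41, 61, 88, 54, 20]
Insert 54: [41, 54, 61, 88, 20]
Insert 20: [20, 41, 54, 61, 88]

Sorted: [20, 41, 54, 61, 88]


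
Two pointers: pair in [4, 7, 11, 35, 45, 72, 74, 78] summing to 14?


lo=0(4)+hi=7(78)=82
lo=0(4)+hi=6(74)=78
lo=0(4)+hi=5(72)=76
lo=0(4)+hi=4(45)=49
lo=0(4)+hi=3(35)=39
lo=0(4)+hi=2(11)=15
lo=0(4)+hi=1(7)=11

No pair found


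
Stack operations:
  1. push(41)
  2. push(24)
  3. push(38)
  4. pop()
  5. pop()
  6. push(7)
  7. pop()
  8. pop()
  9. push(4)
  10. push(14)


push(41) -> [41]
push(24) -> [41, 24]
push(38) -> [41, 24, 38]
pop()->38, [41, 24]
pop()->24, [41]
push(7) -> [41, 7]
pop()->7, [41]
pop()->41, []
push(4) -> [4]
push(14) -> [4, 14]

Final stack: [4, 14]


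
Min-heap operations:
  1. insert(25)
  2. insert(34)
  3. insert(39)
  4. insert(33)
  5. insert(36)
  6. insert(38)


insert(25) -> [25]
insert(34) -> [25, 34]
insert(39) -> [25, 34, 39]
insert(33) -> [25, 33, 39, 34]
insert(36) -> [25, 33, 39, 34, 36]
insert(38) -> [25, 33, 38, 34, 36, 39]

Final heap: [25, 33, 38, 34, 36, 39]


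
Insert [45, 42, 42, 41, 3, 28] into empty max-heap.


Insert 45: [45]
Insert 42: [45, 42]
Insert 42: [45, 42, 42]
Insert 41: [45, 42, 42, 41]
Insert 3: [45, 42, 42, 41, 3]
Insert 28: [45, 42, 42, 41, 3, 28]

Final heap: [45, 42, 42, 41, 3, 28]


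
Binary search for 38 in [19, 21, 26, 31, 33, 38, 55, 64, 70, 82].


Step 1: lo=0, hi=9, mid=4, val=33
Step 2: lo=5, hi=9, mid=7, val=64
Step 3: lo=5, hi=6, mid=5, val=38

Found at index 5


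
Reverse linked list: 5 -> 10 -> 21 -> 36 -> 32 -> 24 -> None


Step 1: curr=5, set curr.next=prev(None) | reversed so far: 5
Step 2: curr=10, set curr.next=prev(5) | reversed so far: 10 -> 5
Step 3: curr=21, set curr.next=prev(10) | reversed so far: 21 -> 10 -> 5
Step 4: curr=36, set curr.next=prev(21) | reversed so far: 36 -> 21 -> 10 -> 5
Step 5: curr=32, set curr.next=prev(36) | reversed so far: 32 -> 36 -> 21 -> 10 -> 5
Step 6: curr=24, set curr.next=prev(32) | reversed so far: 24 -> 32 -> 36 -> 21 -> 10 -> 5

24 -> 32 -> 36 -> 21 -> 10 -> 5 -> None


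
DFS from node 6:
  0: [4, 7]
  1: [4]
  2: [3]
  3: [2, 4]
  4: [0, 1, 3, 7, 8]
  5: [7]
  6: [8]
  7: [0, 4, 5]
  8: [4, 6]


Visit 6, push [8]
Visit 8, push [4]
Visit 4, push [7, 3, 1, 0]
Visit 0, push [7]
Visit 7, push [5]
Visit 5, push []
Visit 1, push []
Visit 3, push [2]
Visit 2, push []

DFS order: [6, 8, 4, 0, 7, 5, 1, 3, 2]


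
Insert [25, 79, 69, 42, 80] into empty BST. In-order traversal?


Insert 25: root
Insert 79: R from 25
Insert 69: R from 25 -> L from 79
Insert 42: R from 25 -> L from 79 -> L from 69
Insert 80: R from 25 -> R from 79

In-order: [25, 42, 69, 79, 80]


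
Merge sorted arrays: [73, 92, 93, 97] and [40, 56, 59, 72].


Take 40 from B
Take 56 from B
Take 59 from B
Take 72 from B

Merged: [40, 56, 59, 72, 73, 92, 93, 97]


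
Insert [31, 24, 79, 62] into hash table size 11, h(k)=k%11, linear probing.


Insert 31: h=9 -> slot 9
Insert 24: h=2 -> slot 2
Insert 79: h=2, 1 probes -> slot 3
Insert 62: h=7 -> slot 7

Table: [None, None, 24, 79, None, None, None, 62, None, 31, None]


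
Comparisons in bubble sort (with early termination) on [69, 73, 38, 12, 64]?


Algorithm: bubble sort (with early termination)
Input: [69, 73, 38, 12, 64]
Sorted: [12, 38, 64, 69, 73]

10


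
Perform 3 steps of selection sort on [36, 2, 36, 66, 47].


Initial: [36, 2, 36, 66, 47]
Step 1: min=2 at 1
  Swap: [2, 36, 36, 66, 47]
Step 2: min=36 at 1
  Swap: [2, 36, 36, 66, 47]
Step 3: min=36 at 2
  Swap: [2, 36, 36, 66, 47]

After 3 steps: [2, 36, 36, 66, 47]


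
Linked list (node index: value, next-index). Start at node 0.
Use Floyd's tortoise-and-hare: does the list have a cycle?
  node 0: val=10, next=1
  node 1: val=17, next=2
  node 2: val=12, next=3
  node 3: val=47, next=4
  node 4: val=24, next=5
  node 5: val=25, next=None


Floyd's tortoise (slow, +1) and hare (fast, +2):
  init: slow=0, fast=0
  step 1: slow=1, fast=2
  step 2: slow=2, fast=4
  step 3: fast 4->5->None, no cycle

Cycle: no


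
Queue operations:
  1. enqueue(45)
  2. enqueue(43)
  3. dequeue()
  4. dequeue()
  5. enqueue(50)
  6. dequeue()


enqueue(45) -> [45]
enqueue(43) -> [45, 43]
dequeue()->45, [43]
dequeue()->43, []
enqueue(50) -> [50]
dequeue()->50, []

Final queue: []


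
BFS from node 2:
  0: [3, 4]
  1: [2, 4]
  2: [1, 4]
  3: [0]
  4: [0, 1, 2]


Visit 2, enqueue [1, 4]
Visit 1, enqueue []
Visit 4, enqueue [0]
Visit 0, enqueue [3]
Visit 3, enqueue []

BFS order: [2, 1, 4, 0, 3]


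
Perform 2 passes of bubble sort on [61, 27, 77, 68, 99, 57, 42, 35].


Initial: [61, 27, 77, 68, 99, 57, 42, 35]
Pass 1: [27, 61, 68, 77, 57, 42, 35, 99] (5 swaps)
Pass 2: [27, 61, 68, 57, 42, 35, 77, 99] (3 swaps)

After 2 passes: [27, 61, 68, 57, 42, 35, 77, 99]
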